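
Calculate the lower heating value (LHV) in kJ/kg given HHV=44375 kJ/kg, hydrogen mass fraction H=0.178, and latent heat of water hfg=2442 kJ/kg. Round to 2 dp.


LHV = HHV - hfg * 9 * H
Water correction = 2442 * 9 * 0.178 = 3912.084 kJ/kg
LHV = 44375 - 3912.084 = 40462.92 kJ/kg


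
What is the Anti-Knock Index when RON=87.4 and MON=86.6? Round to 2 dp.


AKI = (RON + MON) / 2
AKI = (87.4 + 86.6) / 2
AKI = 174.0 / 2 = 87.00


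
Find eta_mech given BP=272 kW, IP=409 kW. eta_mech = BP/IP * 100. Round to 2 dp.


eta_mech = (BP / IP) * 100
Ratio = 272 / 409 = 0.6650
eta_mech = 0.6650 * 100 = 66.50%


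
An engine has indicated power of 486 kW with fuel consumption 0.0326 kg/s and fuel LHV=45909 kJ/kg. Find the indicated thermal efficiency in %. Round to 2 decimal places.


eta_ith = (IP / (mf * LHV)) * 100
Denominator = 0.0326 * 45909 = 1496.6334 kW
eta_ith = (486 / 1496.6334) * 100 = 32.47%


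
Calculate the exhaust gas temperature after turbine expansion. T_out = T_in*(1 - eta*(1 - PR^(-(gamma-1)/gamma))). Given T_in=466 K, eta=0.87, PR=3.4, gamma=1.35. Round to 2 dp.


T_out = T_in * (1 - eta * (1 - PR^(-(gamma-1)/gamma)))
Exponent = -(1.35-1)/1.35 = -0.25925926
PR^exp = 3.4^(-0.25925926) = 0.72813041
Factor = 1 - 0.87*(1 - 0.72813041) = 0.76347346
T_out = 466 * 0.76347346 = 355.78 K


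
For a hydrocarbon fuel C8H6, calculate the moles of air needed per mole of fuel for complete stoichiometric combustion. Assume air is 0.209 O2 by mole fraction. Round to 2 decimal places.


Balanced combustion: C8H6 + 9.5 O2 -> 8 CO2 + 3 H2O
O2 needed = C + H/4 = 8 + 6/4 = 9.50 moles
Air moles = O2 / 0.209 = 9.50 / 0.209 = 45.45 moles air


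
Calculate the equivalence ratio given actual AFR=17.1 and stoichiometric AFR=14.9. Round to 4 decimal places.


phi = AFR_stoich / AFR_actual
phi = 14.9 / 17.1 = 0.8713


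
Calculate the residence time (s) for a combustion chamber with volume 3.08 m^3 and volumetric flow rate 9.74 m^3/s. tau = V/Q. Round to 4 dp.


tau = V / Q_flow
tau = 3.08 / 9.74 = 0.3162 s


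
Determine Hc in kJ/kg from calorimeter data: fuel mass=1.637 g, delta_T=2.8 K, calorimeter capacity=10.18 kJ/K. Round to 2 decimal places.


Hc = C_cal * delta_T / m_fuel
Q_released = 10.18 * 2.8 = 28.5040 kJ
m_fuel = 1.637 g = 1.637/1000 kg = 0.001637 kg
Hc = 28.5040 / 0.001637 = 17412.34 kJ/kg


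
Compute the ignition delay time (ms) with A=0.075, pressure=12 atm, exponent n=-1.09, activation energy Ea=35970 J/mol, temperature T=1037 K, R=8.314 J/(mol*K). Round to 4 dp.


tau = A * P^n * exp(Ea/(R*T))
P^n = 12^(-1.09) = 0.06663347
Ea/(R*T) = 35970/(8.314*1037) = 4.172071
exp(Ea/(R*T)) = 64.849598
tau = 0.075 * 0.06663347 * 64.849598 = 0.3241 ms


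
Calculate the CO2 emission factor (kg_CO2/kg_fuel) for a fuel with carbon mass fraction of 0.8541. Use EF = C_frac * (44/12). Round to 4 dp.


EF = C_frac * (M_CO2 / M_C)
EF = 0.8541 * (44/12)
EF = 0.8541 * 3.666667 = 3.1317 kg_CO2/kg_fuel


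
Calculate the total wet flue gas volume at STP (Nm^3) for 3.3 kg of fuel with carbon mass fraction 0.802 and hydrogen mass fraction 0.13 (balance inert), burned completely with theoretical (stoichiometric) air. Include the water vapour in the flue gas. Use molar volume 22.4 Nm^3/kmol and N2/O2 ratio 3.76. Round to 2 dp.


Per kg fuel: CO2 = (C/12 kmol)*22.4 = (0.802/12)*22.4 = 1.49707 Nm^3
Per kg fuel: H2O = (H/2 kmol)*22.4 = (0.13/2)*22.4 = 1.45600 Nm^3
O2 needed per kg fuel = C/12 + H/4 = 0.802/12 + 0.13/4 = 0.09933333 kmol
Per kg fuel: N2 = O2*3.76*22.4 = 0.09933333*3.76*22.4 = 8.36625 Nm^3
Total per kg = 1.49707 + 1.45600 + 8.36625 = 11.31932 Nm^3
Total = 11.31932 * 3.3 = 37.35 Nm^3


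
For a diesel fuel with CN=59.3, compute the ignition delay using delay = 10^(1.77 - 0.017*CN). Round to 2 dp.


delay = 10^(1.77 - 0.017*CN)
Exponent = 1.77 - 0.017*59.3 = 0.7619
delay = 10^0.7619 = 5.78 ms


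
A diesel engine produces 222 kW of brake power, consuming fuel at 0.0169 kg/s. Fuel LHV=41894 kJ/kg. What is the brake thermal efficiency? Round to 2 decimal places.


eta_BTE = (BP / (mf * LHV)) * 100
Denominator = 0.0169 * 41894 = 708.0086 kW
eta_BTE = (222 / 708.0086) * 100 = 31.36%


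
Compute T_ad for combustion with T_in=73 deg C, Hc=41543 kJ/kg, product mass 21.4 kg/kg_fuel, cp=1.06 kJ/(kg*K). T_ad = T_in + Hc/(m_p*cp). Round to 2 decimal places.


T_ad = T_in + Hc / (m_p * cp)
Denominator = 21.4 * 1.06 = 22.6840
Temperature rise = 41543 / 22.6840 = 1831.38 K
T_ad = 73 + 1831.38 = 1904.38 deg C


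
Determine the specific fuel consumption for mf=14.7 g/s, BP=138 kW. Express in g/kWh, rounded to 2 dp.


SFC = (mf / BP) * 3600
Rate = 14.7 / 138 = 0.106522 g/(s*kW)
SFC = 0.106522 * 3600 = 383.48 g/kWh


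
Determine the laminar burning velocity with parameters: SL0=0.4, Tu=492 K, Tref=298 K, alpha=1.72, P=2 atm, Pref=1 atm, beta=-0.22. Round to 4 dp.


SL = SL0 * (Tu/Tref)^alpha * (P/Pref)^beta
T ratio = 492/298 = 1.65100671
(T ratio)^alpha = 1.65100671^1.72 = 2.368798
(P/Pref)^beta = 2^(-0.22) = 0.858565
SL = 0.4 * 2.368798 * 0.858565 = 0.8135 m/s


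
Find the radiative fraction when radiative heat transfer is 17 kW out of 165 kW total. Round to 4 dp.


f_rad = Q_rad / Q_total
f_rad = 17 / 165 = 0.1030


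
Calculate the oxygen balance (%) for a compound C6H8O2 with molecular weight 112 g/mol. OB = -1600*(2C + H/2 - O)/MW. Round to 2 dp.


OB = -1600 * (2C + H/2 - O) / MW
Inner = 2*6 + 8/2 - 2 = 14.00
OB = -1600 * 14.00 / 112 = -200.00%


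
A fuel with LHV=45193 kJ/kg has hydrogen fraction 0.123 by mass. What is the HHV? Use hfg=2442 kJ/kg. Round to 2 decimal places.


HHV = LHV + hfg * 9 * H
Water addition = 2442 * 9 * 0.123 = 2703.294 kJ/kg
HHV = 45193 + 2703.294 = 47896.29 kJ/kg


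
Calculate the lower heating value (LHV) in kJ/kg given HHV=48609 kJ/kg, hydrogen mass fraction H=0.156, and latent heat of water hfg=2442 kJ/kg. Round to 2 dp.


LHV = HHV - hfg * 9 * H
Water correction = 2442 * 9 * 0.156 = 3428.568 kJ/kg
LHV = 48609 - 3428.568 = 45180.43 kJ/kg


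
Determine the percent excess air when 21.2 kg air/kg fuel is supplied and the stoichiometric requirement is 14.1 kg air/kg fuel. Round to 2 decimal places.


Excess air = actual - stoichiometric = 21.2 - 14.1 = 7.10 kg/kg fuel
Excess air % = (excess / stoich) * 100 = (7.10 / 14.1) * 100 = 50.35%


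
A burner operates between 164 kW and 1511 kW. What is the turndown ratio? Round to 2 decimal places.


TDR = Q_max / Q_min
TDR = 1511 / 164 = 9.21


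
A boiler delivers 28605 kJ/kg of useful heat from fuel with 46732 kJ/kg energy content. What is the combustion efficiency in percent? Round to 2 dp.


Efficiency = (Q_useful / Q_fuel) * 100
Efficiency = (28605 / 46732) * 100
Efficiency = 0.6121 * 100 = 61.21%


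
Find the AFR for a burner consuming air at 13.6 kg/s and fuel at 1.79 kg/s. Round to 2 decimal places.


AFR = m_air / m_fuel
AFR = 13.6 / 1.79 = 7.60


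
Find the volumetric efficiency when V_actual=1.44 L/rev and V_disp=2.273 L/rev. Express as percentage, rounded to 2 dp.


eta_v = (V_actual / V_disp) * 100
Ratio = 1.44 / 2.273 = 0.6335
eta_v = 0.6335 * 100 = 63.35%


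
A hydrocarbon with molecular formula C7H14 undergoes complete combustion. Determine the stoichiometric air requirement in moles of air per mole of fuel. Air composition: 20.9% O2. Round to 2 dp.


Balanced combustion: C7H14 + 10.5 O2 -> 7 CO2 + 7 H2O
O2 needed = C + H/4 = 7 + 14/4 = 10.50 moles
Air moles = O2 / 0.209 = 10.50 / 0.209 = 50.24 moles air


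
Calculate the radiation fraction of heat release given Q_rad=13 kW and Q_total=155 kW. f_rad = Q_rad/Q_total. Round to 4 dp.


f_rad = Q_rad / Q_total
f_rad = 13 / 155 = 0.0839


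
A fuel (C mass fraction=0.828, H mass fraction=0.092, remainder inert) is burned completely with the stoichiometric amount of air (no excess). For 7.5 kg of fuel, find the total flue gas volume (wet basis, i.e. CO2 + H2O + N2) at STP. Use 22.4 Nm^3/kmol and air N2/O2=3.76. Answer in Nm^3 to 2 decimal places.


Per kg fuel: CO2 = (C/12 kmol)*22.4 = (0.828/12)*22.4 = 1.54560 Nm^3
Per kg fuel: H2O = (H/2 kmol)*22.4 = (0.092/2)*22.4 = 1.03040 Nm^3
O2 needed per kg fuel = C/12 + H/4 = 0.828/12 + 0.092/4 = 0.09200000 kmol
Per kg fuel: N2 = O2*3.76*22.4 = 0.09200000*3.76*22.4 = 7.74861 Nm^3
Total per kg = 1.54560 + 1.03040 + 7.74861 = 10.32461 Nm^3
Total = 10.32461 * 7.5 = 77.43 Nm^3


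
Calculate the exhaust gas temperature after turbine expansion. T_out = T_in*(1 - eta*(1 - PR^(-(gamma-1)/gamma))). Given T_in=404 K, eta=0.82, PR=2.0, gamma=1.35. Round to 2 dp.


T_out = T_in * (1 - eta * (1 - PR^(-(gamma-1)/gamma)))
Exponent = -(1.35-1)/1.35 = -0.25925926
PR^exp = 2.0^(-0.25925926) = 0.83551680
Factor = 1 - 0.82*(1 - 0.83551680) = 0.86512378
T_out = 404 * 0.86512378 = 349.51 K


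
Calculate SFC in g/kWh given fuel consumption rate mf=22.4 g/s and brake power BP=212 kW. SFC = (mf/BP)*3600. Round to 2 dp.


SFC = (mf / BP) * 3600
Rate = 22.4 / 212 = 0.105660 g/(s*kW)
SFC = 0.105660 * 3600 = 380.38 g/kWh


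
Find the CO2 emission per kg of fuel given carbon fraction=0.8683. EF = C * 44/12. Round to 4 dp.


EF = C_frac * (M_CO2 / M_C)
EF = 0.8683 * (44/12)
EF = 0.8683 * 3.666667 = 3.1838 kg_CO2/kg_fuel


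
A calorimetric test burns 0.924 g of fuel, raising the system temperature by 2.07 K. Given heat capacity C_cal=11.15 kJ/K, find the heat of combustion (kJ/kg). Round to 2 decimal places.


Hc = C_cal * delta_T / m_fuel
Q_released = 11.15 * 2.07 = 23.0805 kJ
m_fuel = 0.924 g = 0.924/1000 kg = 0.000924 kg
Hc = 23.0805 / 0.000924 = 24978.90 kJ/kg


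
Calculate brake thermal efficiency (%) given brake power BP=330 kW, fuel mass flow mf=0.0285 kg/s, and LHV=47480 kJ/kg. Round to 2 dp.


eta_BTE = (BP / (mf * LHV)) * 100
Denominator = 0.0285 * 47480 = 1353.1800 kW
eta_BTE = (330 / 1353.1800) * 100 = 24.39%


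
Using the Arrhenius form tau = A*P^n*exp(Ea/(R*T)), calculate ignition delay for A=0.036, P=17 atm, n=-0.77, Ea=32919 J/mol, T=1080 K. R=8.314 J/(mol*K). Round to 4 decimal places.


tau = A * P^n * exp(Ea/(R*T))
P^n = 17^(-0.77) = 0.11286371
Ea/(R*T) = 32919/(8.314*1080) = 3.666172
exp(Ea/(R*T)) = 39.101944
tau = 0.036 * 0.11286371 * 39.101944 = 0.1589 ms


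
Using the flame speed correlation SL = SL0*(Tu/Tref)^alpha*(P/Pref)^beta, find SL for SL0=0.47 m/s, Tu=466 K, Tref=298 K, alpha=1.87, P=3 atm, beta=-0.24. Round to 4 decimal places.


SL = SL0 * (Tu/Tref)^alpha * (P/Pref)^beta
T ratio = 466/298 = 1.56375839
(T ratio)^alpha = 1.56375839^1.87 = 2.307264
(P/Pref)^beta = 3^(-0.24) = 0.768229
SL = 0.47 * 2.307264 * 0.768229 = 0.8331 m/s


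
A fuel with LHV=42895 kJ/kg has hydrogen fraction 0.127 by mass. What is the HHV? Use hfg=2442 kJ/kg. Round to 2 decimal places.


HHV = LHV + hfg * 9 * H
Water addition = 2442 * 9 * 0.127 = 2791.206 kJ/kg
HHV = 42895 + 2791.206 = 45686.21 kJ/kg


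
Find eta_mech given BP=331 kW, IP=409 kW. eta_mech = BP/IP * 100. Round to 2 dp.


eta_mech = (BP / IP) * 100
Ratio = 331 / 409 = 0.8093
eta_mech = 0.8093 * 100 = 80.93%


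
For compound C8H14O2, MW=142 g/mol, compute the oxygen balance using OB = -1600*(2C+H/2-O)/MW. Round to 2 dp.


OB = -1600 * (2C + H/2 - O) / MW
Inner = 2*8 + 14/2 - 2 = 21.00
OB = -1600 * 21.00 / 142 = -236.62%


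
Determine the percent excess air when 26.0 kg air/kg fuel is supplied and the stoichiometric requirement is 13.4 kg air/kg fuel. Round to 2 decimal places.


Excess air = actual - stoichiometric = 26.0 - 13.4 = 12.60 kg/kg fuel
Excess air % = (excess / stoich) * 100 = (12.60 / 13.4) * 100 = 94.03%


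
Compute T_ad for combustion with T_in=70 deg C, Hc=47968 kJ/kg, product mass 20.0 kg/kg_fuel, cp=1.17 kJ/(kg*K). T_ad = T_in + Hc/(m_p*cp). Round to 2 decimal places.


T_ad = T_in + Hc / (m_p * cp)
Denominator = 20.0 * 1.17 = 23.4000
Temperature rise = 47968 / 23.4000 = 2049.91 K
T_ad = 70 + 2049.91 = 2119.91 deg C


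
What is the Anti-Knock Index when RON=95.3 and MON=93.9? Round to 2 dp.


AKI = (RON + MON) / 2
AKI = (95.3 + 93.9) / 2
AKI = 189.2 / 2 = 94.60


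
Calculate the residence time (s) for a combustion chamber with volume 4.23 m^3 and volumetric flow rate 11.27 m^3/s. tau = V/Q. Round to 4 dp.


tau = V / Q_flow
tau = 4.23 / 11.27 = 0.3753 s


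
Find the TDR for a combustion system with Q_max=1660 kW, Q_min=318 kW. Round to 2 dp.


TDR = Q_max / Q_min
TDR = 1660 / 318 = 5.22


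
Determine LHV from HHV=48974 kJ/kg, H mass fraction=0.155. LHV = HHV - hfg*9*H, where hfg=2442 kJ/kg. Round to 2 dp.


LHV = HHV - hfg * 9 * H
Water correction = 2442 * 9 * 0.155 = 3406.590 kJ/kg
LHV = 48974 - 3406.590 = 45567.41 kJ/kg


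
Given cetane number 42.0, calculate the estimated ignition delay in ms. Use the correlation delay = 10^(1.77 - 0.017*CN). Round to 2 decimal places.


delay = 10^(1.77 - 0.017*CN)
Exponent = 1.77 - 0.017*42.0 = 1.0560
delay = 10^1.0560 = 11.38 ms


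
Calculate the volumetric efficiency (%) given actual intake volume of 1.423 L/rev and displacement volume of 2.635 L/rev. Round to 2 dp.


eta_v = (V_actual / V_disp) * 100
Ratio = 1.423 / 2.635 = 0.5400
eta_v = 0.5400 * 100 = 54.00%


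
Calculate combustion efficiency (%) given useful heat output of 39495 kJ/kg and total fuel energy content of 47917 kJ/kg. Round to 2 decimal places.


Efficiency = (Q_useful / Q_fuel) * 100
Efficiency = (39495 / 47917) * 100
Efficiency = 0.8242 * 100 = 82.42%


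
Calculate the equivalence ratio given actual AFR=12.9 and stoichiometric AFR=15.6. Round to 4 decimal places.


phi = AFR_stoich / AFR_actual
phi = 15.6 / 12.9 = 1.2093


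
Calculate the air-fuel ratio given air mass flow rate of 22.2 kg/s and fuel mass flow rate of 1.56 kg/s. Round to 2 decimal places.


AFR = m_air / m_fuel
AFR = 22.2 / 1.56 = 14.23


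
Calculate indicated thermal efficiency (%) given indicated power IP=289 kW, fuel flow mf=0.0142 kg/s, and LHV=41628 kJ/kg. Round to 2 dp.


eta_ith = (IP / (mf * LHV)) * 100
Denominator = 0.0142 * 41628 = 591.1176 kW
eta_ith = (289 / 591.1176) * 100 = 48.89%


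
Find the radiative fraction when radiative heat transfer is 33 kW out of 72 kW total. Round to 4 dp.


f_rad = Q_rad / Q_total
f_rad = 33 / 72 = 0.4583


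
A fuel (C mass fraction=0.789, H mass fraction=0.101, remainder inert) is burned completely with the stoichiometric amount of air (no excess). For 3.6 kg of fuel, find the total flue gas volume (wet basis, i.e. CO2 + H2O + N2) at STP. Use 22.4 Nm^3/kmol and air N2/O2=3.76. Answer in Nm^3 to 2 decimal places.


Per kg fuel: CO2 = (C/12 kmol)*22.4 = (0.789/12)*22.4 = 1.47280 Nm^3
Per kg fuel: H2O = (H/2 kmol)*22.4 = (0.101/2)*22.4 = 1.13120 Nm^3
O2 needed per kg fuel = C/12 + H/4 = 0.789/12 + 0.101/4 = 0.09100000 kmol
Per kg fuel: N2 = O2*3.76*22.4 = 0.09100000*3.76*22.4 = 7.66438 Nm^3
Total per kg = 1.47280 + 1.13120 + 7.66438 = 10.26838 Nm^3
Total = 10.26838 * 3.6 = 36.97 Nm^3


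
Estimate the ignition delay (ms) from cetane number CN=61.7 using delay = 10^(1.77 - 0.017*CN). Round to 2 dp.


delay = 10^(1.77 - 0.017*CN)
Exponent = 1.77 - 0.017*61.7 = 0.7211
delay = 10^0.7211 = 5.26 ms


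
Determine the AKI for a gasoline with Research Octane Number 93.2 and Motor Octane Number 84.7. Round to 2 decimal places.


AKI = (RON + MON) / 2
AKI = (93.2 + 84.7) / 2
AKI = 177.9 / 2 = 88.95


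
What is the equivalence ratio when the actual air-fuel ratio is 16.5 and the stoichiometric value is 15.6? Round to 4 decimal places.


phi = AFR_stoich / AFR_actual
phi = 15.6 / 16.5 = 0.9455


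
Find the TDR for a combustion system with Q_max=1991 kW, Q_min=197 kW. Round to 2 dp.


TDR = Q_max / Q_min
TDR = 1991 / 197 = 10.11


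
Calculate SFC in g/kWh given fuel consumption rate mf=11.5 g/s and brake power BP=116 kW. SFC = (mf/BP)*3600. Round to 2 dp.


SFC = (mf / BP) * 3600
Rate = 11.5 / 116 = 0.099138 g/(s*kW)
SFC = 0.099138 * 3600 = 356.90 g/kWh


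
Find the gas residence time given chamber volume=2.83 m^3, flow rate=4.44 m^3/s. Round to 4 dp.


tau = V / Q_flow
tau = 2.83 / 4.44 = 0.6374 s


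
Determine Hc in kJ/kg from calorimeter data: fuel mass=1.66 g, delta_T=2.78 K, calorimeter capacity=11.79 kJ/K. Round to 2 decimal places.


Hc = C_cal * delta_T / m_fuel
Q_released = 11.79 * 2.78 = 32.7762 kJ
m_fuel = 1.66 g = 1.66/1000 kg = 0.001660 kg
Hc = 32.7762 / 0.001660 = 19744.70 kJ/kg


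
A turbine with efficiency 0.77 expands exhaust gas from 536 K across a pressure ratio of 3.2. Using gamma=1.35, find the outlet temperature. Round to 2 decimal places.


T_out = T_in * (1 - eta * (1 - PR^(-(gamma-1)/gamma)))
Exponent = -(1.35-1)/1.35 = -0.25925926
PR^exp = 3.2^(-0.25925926) = 0.73966521
Factor = 1 - 0.77*(1 - 0.73966521) = 0.79954221
T_out = 536 * 0.79954221 = 428.55 K


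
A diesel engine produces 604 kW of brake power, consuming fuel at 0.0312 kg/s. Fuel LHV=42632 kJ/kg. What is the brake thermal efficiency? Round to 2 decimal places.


eta_BTE = (BP / (mf * LHV)) * 100
Denominator = 0.0312 * 42632 = 1330.1184 kW
eta_BTE = (604 / 1330.1184) * 100 = 45.41%


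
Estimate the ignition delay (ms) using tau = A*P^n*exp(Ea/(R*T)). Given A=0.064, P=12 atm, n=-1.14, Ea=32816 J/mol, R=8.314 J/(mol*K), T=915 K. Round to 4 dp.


tau = A * P^n * exp(Ea/(R*T))
P^n = 12^(-1.14) = 0.05884823
Ea/(R*T) = 32816/(8.314*915) = 4.313746
exp(Ea/(R*T)) = 74.719836
tau = 0.064 * 0.05884823 * 74.719836 = 0.2814 ms


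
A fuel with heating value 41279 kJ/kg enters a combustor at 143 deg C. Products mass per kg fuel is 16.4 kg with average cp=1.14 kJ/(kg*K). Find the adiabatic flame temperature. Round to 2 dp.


T_ad = T_in + Hc / (m_p * cp)
Denominator = 16.4 * 1.14 = 18.6960
Temperature rise = 41279 / 18.6960 = 2207.91 K
T_ad = 143 + 2207.91 = 2350.91 deg C


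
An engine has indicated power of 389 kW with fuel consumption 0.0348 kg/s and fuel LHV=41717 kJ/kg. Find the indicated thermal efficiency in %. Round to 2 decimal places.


eta_ith = (IP / (mf * LHV)) * 100
Denominator = 0.0348 * 41717 = 1451.7516 kW
eta_ith = (389 / 1451.7516) * 100 = 26.80%


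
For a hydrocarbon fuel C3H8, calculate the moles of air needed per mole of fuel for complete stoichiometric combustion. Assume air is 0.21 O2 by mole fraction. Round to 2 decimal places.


Balanced combustion: C3H8 + 5 O2 -> 3 CO2 + 4 H2O
O2 needed = C + H/4 = 3 + 8/4 = 5.00 moles
Air moles = O2 / 0.21 = 5.00 / 0.21 = 23.81 moles air


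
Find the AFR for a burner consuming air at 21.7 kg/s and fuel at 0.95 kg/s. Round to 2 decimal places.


AFR = m_air / m_fuel
AFR = 21.7 / 0.95 = 22.84


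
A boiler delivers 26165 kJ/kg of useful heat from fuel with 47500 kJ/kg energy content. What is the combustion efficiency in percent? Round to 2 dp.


Efficiency = (Q_useful / Q_fuel) * 100
Efficiency = (26165 / 47500) * 100
Efficiency = 0.5508 * 100 = 55.08%


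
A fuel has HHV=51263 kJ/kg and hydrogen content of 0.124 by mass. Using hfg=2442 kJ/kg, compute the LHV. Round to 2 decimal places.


LHV = HHV - hfg * 9 * H
Water correction = 2442 * 9 * 0.124 = 2725.272 kJ/kg
LHV = 51263 - 2725.272 = 48537.73 kJ/kg


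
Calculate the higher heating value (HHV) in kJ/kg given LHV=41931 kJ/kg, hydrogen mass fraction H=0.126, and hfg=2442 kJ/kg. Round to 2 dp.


HHV = LHV + hfg * 9 * H
Water addition = 2442 * 9 * 0.126 = 2769.228 kJ/kg
HHV = 41931 + 2769.228 = 44700.23 kJ/kg


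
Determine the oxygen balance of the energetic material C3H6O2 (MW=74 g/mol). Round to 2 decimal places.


OB = -1600 * (2C + H/2 - O) / MW
Inner = 2*3 + 6/2 - 2 = 7.00
OB = -1600 * 7.00 / 74 = -151.35%


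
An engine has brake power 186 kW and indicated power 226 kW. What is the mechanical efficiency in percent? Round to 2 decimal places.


eta_mech = (BP / IP) * 100
Ratio = 186 / 226 = 0.8230
eta_mech = 0.8230 * 100 = 82.30%


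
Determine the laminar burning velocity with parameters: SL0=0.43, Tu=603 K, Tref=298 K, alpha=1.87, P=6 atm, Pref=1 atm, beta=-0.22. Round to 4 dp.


SL = SL0 * (Tu/Tref)^alpha * (P/Pref)^beta
T ratio = 603/298 = 2.02348993
(T ratio)^alpha = 2.02348993^1.87 = 3.736018
(P/Pref)^beta = 6^(-0.22) = 0.674228
SL = 0.43 * 3.736018 * 0.674228 = 1.0831 m/s


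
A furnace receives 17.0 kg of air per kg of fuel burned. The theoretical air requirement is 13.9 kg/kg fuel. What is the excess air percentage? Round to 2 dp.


Excess air = actual - stoichiometric = 17.0 - 13.9 = 3.10 kg/kg fuel
Excess air % = (excess / stoich) * 100 = (3.10 / 13.9) * 100 = 22.30%


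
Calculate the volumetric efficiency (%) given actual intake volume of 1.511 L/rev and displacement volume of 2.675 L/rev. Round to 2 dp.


eta_v = (V_actual / V_disp) * 100
Ratio = 1.511 / 2.675 = 0.5649
eta_v = 0.5649 * 100 = 56.49%


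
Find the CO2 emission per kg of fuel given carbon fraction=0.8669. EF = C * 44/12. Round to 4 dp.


EF = C_frac * (M_CO2 / M_C)
EF = 0.8669 * (44/12)
EF = 0.8669 * 3.666667 = 3.1786 kg_CO2/kg_fuel


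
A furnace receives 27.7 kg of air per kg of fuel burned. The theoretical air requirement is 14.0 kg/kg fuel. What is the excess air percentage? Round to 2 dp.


Excess air = actual - stoichiometric = 27.7 - 14.0 = 13.70 kg/kg fuel
Excess air % = (excess / stoich) * 100 = (13.70 / 14.0) * 100 = 97.86%


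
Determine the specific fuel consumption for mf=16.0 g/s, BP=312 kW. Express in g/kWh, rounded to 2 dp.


SFC = (mf / BP) * 3600
Rate = 16.0 / 312 = 0.051282 g/(s*kW)
SFC = 0.051282 * 3600 = 184.62 g/kWh


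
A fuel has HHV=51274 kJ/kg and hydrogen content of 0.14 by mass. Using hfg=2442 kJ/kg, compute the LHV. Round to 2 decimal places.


LHV = HHV - hfg * 9 * H
Water correction = 2442 * 9 * 0.14 = 3076.920 kJ/kg
LHV = 51274 - 3076.920 = 48197.08 kJ/kg


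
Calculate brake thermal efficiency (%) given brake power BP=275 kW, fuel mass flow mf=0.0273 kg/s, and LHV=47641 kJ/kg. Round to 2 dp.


eta_BTE = (BP / (mf * LHV)) * 100
Denominator = 0.0273 * 47641 = 1300.5993 kW
eta_BTE = (275 / 1300.5993) * 100 = 21.14%


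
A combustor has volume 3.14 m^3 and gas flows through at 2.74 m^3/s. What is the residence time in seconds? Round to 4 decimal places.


tau = V / Q_flow
tau = 3.14 / 2.74 = 1.1460 s


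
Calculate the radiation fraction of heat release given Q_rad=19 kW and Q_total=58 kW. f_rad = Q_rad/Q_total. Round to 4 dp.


f_rad = Q_rad / Q_total
f_rad = 19 / 58 = 0.3276


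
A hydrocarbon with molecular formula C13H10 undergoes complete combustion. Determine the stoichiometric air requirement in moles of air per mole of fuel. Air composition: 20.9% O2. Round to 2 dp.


Balanced combustion: C13H10 + 15.5 O2 -> 13 CO2 + 5 H2O
O2 needed = C + H/4 = 13 + 10/4 = 15.50 moles
Air moles = O2 / 0.209 = 15.50 / 0.209 = 74.16 moles air


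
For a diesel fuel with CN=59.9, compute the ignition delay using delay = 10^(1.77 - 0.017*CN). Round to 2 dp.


delay = 10^(1.77 - 0.017*CN)
Exponent = 1.77 - 0.017*59.9 = 0.7517
delay = 10^0.7517 = 5.65 ms


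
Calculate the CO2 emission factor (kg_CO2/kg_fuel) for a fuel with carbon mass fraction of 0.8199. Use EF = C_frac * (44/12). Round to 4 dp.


EF = C_frac * (M_CO2 / M_C)
EF = 0.8199 * (44/12)
EF = 0.8199 * 3.666667 = 3.0063 kg_CO2/kg_fuel


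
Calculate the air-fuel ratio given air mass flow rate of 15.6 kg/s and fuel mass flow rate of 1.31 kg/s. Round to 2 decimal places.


AFR = m_air / m_fuel
AFR = 15.6 / 1.31 = 11.91


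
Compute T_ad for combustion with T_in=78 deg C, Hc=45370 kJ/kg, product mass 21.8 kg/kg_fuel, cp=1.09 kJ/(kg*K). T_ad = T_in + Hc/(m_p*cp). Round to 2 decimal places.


T_ad = T_in + Hc / (m_p * cp)
Denominator = 21.8 * 1.09 = 23.7620
Temperature rise = 45370 / 23.7620 = 1909.35 K
T_ad = 78 + 1909.35 = 1987.35 deg C


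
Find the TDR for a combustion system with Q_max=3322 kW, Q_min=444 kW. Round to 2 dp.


TDR = Q_max / Q_min
TDR = 3322 / 444 = 7.48


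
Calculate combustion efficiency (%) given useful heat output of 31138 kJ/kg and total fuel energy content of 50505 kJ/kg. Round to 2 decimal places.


Efficiency = (Q_useful / Q_fuel) * 100
Efficiency = (31138 / 50505) * 100
Efficiency = 0.6165 * 100 = 61.65%


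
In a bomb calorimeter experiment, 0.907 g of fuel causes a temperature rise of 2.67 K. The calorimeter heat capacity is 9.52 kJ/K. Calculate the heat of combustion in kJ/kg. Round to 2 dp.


Hc = C_cal * delta_T / m_fuel
Q_released = 9.52 * 2.67 = 25.4184 kJ
m_fuel = 0.907 g = 0.907/1000 kg = 0.000907 kg
Hc = 25.4184 / 0.000907 = 28024.70 kJ/kg


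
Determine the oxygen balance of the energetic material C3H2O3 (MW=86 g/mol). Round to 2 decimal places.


OB = -1600 * (2C + H/2 - O) / MW
Inner = 2*3 + 2/2 - 3 = 4.00
OB = -1600 * 4.00 / 86 = -74.42%


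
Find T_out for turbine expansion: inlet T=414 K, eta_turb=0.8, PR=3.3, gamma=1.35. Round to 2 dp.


T_out = T_in * (1 - eta * (1 - PR^(-(gamma-1)/gamma)))
Exponent = -(1.35-1)/1.35 = -0.25925926
PR^exp = 3.3^(-0.25925926) = 0.73378775
Factor = 1 - 0.8*(1 - 0.73378775) = 0.78703020
T_out = 414 * 0.78703020 = 325.83 K


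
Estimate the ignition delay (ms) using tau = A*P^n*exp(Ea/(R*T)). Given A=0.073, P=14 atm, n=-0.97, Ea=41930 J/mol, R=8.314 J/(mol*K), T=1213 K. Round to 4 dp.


tau = A * P^n * exp(Ea/(R*T))
P^n = 14^(-0.97) = 0.07731358
Ea/(R*T) = 41930/(8.314*1213) = 4.157709
exp(Ea/(R*T)) = 63.924873
tau = 0.073 * 0.07731358 * 63.924873 = 0.3608 ms


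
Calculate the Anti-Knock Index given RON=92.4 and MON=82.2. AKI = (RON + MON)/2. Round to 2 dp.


AKI = (RON + MON) / 2
AKI = (92.4 + 82.2) / 2
AKI = 174.6 / 2 = 87.30


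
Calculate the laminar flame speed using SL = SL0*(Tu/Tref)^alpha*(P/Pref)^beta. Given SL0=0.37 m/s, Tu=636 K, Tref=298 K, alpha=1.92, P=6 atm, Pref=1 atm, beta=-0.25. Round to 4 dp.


SL = SL0 * (Tu/Tref)^alpha * (P/Pref)^beta
T ratio = 636/298 = 2.13422819
(T ratio)^alpha = 2.13422819^1.92 = 4.286891
(P/Pref)^beta = 6^(-0.25) = 0.638943
SL = 0.37 * 4.286891 * 0.638943 = 1.0135 m/s


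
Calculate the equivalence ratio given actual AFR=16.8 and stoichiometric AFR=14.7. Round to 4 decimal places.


phi = AFR_stoich / AFR_actual
phi = 14.7 / 16.8 = 0.8750


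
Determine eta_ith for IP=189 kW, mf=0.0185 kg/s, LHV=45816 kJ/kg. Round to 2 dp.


eta_ith = (IP / (mf * LHV)) * 100
Denominator = 0.0185 * 45816 = 847.5960 kW
eta_ith = (189 / 847.5960) * 100 = 22.30%


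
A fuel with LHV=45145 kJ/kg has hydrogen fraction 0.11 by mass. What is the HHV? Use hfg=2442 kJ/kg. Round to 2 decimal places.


HHV = LHV + hfg * 9 * H
Water addition = 2442 * 9 * 0.11 = 2417.580 kJ/kg
HHV = 45145 + 2417.580 = 47562.58 kJ/kg


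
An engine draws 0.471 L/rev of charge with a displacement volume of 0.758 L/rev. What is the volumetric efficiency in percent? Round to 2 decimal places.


eta_v = (V_actual / V_disp) * 100
Ratio = 0.471 / 0.758 = 0.6214
eta_v = 0.6214 * 100 = 62.14%


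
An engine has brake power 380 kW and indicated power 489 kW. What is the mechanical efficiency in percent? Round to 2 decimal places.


eta_mech = (BP / IP) * 100
Ratio = 380 / 489 = 0.7771
eta_mech = 0.7771 * 100 = 77.71%


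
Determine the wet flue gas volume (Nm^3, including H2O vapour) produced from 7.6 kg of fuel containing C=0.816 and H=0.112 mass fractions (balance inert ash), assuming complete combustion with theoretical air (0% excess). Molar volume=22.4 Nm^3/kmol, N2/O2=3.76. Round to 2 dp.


Per kg fuel: CO2 = (C/12 kmol)*22.4 = (0.816/12)*22.4 = 1.52320 Nm^3
Per kg fuel: H2O = (H/2 kmol)*22.4 = (0.112/2)*22.4 = 1.25440 Nm^3
O2 needed per kg fuel = C/12 + H/4 = 0.816/12 + 0.112/4 = 0.09600000 kmol
Per kg fuel: N2 = O2*3.76*22.4 = 0.09600000*3.76*22.4 = 8.08550 Nm^3
Total per kg = 1.52320 + 1.25440 + 8.08550 = 10.86310 Nm^3
Total = 10.86310 * 7.6 = 82.56 Nm^3


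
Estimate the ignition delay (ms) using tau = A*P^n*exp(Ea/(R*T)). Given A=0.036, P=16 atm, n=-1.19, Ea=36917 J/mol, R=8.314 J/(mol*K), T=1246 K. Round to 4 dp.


tau = A * P^n * exp(Ea/(R*T))
P^n = 16^(-1.19) = 0.03690602
Ea/(R*T) = 36917/(8.314*1246) = 3.563677
exp(Ea/(R*T)) = 35.292732
tau = 0.036 * 0.03690602 * 35.292732 = 0.0469 ms


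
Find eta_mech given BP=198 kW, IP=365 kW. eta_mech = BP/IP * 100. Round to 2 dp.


eta_mech = (BP / IP) * 100
Ratio = 198 / 365 = 0.5425
eta_mech = 0.5425 * 100 = 54.25%


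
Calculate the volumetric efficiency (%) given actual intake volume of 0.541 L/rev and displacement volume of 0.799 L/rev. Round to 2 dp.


eta_v = (V_actual / V_disp) * 100
Ratio = 0.541 / 0.799 = 0.6771
eta_v = 0.6771 * 100 = 67.71%


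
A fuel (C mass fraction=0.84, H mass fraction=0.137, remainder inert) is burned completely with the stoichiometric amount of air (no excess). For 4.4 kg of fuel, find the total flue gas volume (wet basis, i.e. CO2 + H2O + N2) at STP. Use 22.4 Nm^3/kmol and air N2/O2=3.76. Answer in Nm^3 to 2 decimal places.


Per kg fuel: CO2 = (C/12 kmol)*22.4 = (0.84/12)*22.4 = 1.56800 Nm^3
Per kg fuel: H2O = (H/2 kmol)*22.4 = (0.137/2)*22.4 = 1.53440 Nm^3
O2 needed per kg fuel = C/12 + H/4 = 0.84/12 + 0.137/4 = 0.10425000 kmol
Per kg fuel: N2 = O2*3.76*22.4 = 0.10425000*3.76*22.4 = 8.78035 Nm^3
Total per kg = 1.56800 + 1.53440 + 8.78035 = 11.88275 Nm^3
Total = 11.88275 * 4.4 = 52.28 Nm^3


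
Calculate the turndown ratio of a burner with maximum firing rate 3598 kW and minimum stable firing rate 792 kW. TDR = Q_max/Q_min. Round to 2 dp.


TDR = Q_max / Q_min
TDR = 3598 / 792 = 4.54


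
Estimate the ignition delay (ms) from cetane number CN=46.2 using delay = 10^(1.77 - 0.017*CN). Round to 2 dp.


delay = 10^(1.77 - 0.017*CN)
Exponent = 1.77 - 0.017*46.2 = 0.9846
delay = 10^0.9846 = 9.65 ms


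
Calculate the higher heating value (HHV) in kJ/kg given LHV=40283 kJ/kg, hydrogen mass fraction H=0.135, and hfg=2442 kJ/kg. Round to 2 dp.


HHV = LHV + hfg * 9 * H
Water addition = 2442 * 9 * 0.135 = 2967.030 kJ/kg
HHV = 40283 + 2967.030 = 43250.03 kJ/kg


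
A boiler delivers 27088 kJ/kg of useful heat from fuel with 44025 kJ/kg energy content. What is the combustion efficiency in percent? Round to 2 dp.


Efficiency = (Q_useful / Q_fuel) * 100
Efficiency = (27088 / 44025) * 100
Efficiency = 0.6153 * 100 = 61.53%


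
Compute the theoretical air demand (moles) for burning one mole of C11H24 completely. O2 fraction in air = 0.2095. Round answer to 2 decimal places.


Balanced combustion: C11H24 + 17 O2 -> 11 CO2 + 12 H2O
O2 needed = C + H/4 = 11 + 24/4 = 17.00 moles
Air moles = O2 / 0.2095 = 17.00 / 0.2095 = 81.15 moles air


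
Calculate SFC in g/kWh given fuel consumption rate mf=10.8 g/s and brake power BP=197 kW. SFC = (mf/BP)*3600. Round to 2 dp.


SFC = (mf / BP) * 3600
Rate = 10.8 / 197 = 0.054822 g/(s*kW)
SFC = 0.054822 * 3600 = 197.36 g/kWh


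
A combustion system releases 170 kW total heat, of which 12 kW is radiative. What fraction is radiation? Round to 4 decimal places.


f_rad = Q_rad / Q_total
f_rad = 12 / 170 = 0.0706


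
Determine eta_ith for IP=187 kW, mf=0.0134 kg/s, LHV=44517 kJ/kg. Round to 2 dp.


eta_ith = (IP / (mf * LHV)) * 100
Denominator = 0.0134 * 44517 = 596.5278 kW
eta_ith = (187 / 596.5278) * 100 = 31.35%


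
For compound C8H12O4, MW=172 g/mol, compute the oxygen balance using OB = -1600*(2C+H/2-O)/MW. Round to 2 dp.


OB = -1600 * (2C + H/2 - O) / MW
Inner = 2*8 + 12/2 - 4 = 18.00
OB = -1600 * 18.00 / 172 = -167.44%


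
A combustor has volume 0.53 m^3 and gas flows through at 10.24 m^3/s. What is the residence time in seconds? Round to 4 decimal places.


tau = V / Q_flow
tau = 0.53 / 10.24 = 0.0518 s


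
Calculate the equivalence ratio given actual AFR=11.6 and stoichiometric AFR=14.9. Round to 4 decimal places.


phi = AFR_stoich / AFR_actual
phi = 14.9 / 11.6 = 1.2845


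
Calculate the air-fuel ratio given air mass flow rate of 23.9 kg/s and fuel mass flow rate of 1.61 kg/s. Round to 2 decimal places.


AFR = m_air / m_fuel
AFR = 23.9 / 1.61 = 14.84


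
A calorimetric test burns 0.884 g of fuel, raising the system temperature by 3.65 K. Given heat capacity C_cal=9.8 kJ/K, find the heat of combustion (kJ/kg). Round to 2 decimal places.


Hc = C_cal * delta_T / m_fuel
Q_released = 9.8 * 3.65 = 35.7700 kJ
m_fuel = 0.884 g = 0.884/1000 kg = 0.000884 kg
Hc = 35.7700 / 0.000884 = 40463.80 kJ/kg


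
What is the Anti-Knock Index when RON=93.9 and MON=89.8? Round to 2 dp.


AKI = (RON + MON) / 2
AKI = (93.9 + 89.8) / 2
AKI = 183.7 / 2 = 91.85


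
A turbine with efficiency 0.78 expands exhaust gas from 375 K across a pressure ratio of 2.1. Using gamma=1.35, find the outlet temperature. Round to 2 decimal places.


T_out = T_in * (1 - eta * (1 - PR^(-(gamma-1)/gamma)))
Exponent = -(1.35-1)/1.35 = -0.25925926
PR^exp = 2.1^(-0.25925926) = 0.82501466
Factor = 1 - 0.78*(1 - 0.82501466) = 0.86351143
T_out = 375 * 0.86351143 = 323.82 K


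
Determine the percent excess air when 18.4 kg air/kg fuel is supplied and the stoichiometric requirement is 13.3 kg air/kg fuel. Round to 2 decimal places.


Excess air = actual - stoichiometric = 18.4 - 13.3 = 5.10 kg/kg fuel
Excess air % = (excess / stoich) * 100 = (5.10 / 13.3) * 100 = 38.35%


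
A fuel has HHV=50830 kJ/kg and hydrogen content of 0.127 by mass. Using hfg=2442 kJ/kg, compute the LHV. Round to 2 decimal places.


LHV = HHV - hfg * 9 * H
Water correction = 2442 * 9 * 0.127 = 2791.206 kJ/kg
LHV = 50830 - 2791.206 = 48038.79 kJ/kg


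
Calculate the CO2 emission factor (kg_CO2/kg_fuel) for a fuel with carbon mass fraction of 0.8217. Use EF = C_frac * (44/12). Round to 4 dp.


EF = C_frac * (M_CO2 / M_C)
EF = 0.8217 * (44/12)
EF = 0.8217 * 3.666667 = 3.0129 kg_CO2/kg_fuel


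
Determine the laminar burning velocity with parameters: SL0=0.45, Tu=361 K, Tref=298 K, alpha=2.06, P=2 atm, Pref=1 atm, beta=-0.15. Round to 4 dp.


SL = SL0 * (Tu/Tref)^alpha * (P/Pref)^beta
T ratio = 361/298 = 1.21140940
(T ratio)^alpha = 1.21140940^2.06 = 1.484497
(P/Pref)^beta = 2^(-0.15) = 0.901250
SL = 0.45 * 1.484497 * 0.901250 = 0.6021 m/s


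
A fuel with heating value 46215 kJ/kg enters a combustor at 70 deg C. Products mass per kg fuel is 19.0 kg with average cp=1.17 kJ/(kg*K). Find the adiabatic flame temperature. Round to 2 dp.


T_ad = T_in + Hc / (m_p * cp)
Denominator = 19.0 * 1.17 = 22.2300
Temperature rise = 46215 / 22.2300 = 2078.95 K
T_ad = 70 + 2078.95 = 2148.95 deg C


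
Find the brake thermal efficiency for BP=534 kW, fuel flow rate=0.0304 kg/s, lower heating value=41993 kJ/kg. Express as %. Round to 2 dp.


eta_BTE = (BP / (mf * LHV)) * 100
Denominator = 0.0304 * 41993 = 1276.5872 kW
eta_BTE = (534 / 1276.5872) * 100 = 41.83%


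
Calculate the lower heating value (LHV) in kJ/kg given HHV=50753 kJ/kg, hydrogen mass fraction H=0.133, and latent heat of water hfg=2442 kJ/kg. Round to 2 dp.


LHV = HHV - hfg * 9 * H
Water correction = 2442 * 9 * 0.133 = 2923.074 kJ/kg
LHV = 50753 - 2923.074 = 47829.93 kJ/kg


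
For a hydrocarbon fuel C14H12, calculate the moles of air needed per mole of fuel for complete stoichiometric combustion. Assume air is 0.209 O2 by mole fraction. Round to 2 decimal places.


Balanced combustion: C14H12 + 17 O2 -> 14 CO2 + 6 H2O
O2 needed = C + H/4 = 14 + 12/4 = 17.00 moles
Air moles = O2 / 0.209 = 17.00 / 0.209 = 81.34 moles air


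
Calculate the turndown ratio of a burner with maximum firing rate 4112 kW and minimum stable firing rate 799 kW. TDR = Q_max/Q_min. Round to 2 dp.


TDR = Q_max / Q_min
TDR = 4112 / 799 = 5.15


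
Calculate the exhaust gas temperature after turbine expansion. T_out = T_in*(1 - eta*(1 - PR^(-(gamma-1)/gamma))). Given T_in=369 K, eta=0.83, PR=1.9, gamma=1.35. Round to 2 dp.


T_out = T_in * (1 - eta * (1 - PR^(-(gamma-1)/gamma)))
Exponent = -(1.35-1)/1.35 = -0.25925926
PR^exp = 1.9^(-0.25925926) = 0.84670193
Factor = 1 - 0.83*(1 - 0.84670193) = 0.87276260
T_out = 369 * 0.87276260 = 322.05 K


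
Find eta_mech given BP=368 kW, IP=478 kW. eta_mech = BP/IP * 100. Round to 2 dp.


eta_mech = (BP / IP) * 100
Ratio = 368 / 478 = 0.7699
eta_mech = 0.7699 * 100 = 76.99%


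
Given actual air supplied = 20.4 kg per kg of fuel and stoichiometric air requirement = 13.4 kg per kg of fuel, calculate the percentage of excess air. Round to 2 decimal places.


Excess air = actual - stoichiometric = 20.4 - 13.4 = 7.00 kg/kg fuel
Excess air % = (excess / stoich) * 100 = (7.00 / 13.4) * 100 = 52.24%


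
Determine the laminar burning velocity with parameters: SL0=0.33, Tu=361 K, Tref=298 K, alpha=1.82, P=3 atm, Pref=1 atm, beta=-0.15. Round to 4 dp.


SL = SL0 * (Tu/Tref)^alpha * (P/Pref)^beta
T ratio = 361/298 = 1.21140940
(T ratio)^alpha = 1.21140940^1.82 = 1.417717
(P/Pref)^beta = 3^(-0.15) = 0.848070
SL = 0.33 * 1.417717 * 0.848070 = 0.3968 m/s


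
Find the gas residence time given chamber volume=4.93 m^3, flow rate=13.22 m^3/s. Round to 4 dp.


tau = V / Q_flow
tau = 4.93 / 13.22 = 0.3729 s


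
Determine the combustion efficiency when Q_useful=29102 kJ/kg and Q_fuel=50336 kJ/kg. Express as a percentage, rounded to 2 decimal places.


Efficiency = (Q_useful / Q_fuel) * 100
Efficiency = (29102 / 50336) * 100
Efficiency = 0.5782 * 100 = 57.82%


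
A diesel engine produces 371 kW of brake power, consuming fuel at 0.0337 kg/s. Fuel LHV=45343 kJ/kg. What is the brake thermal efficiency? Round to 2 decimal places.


eta_BTE = (BP / (mf * LHV)) * 100
Denominator = 0.0337 * 45343 = 1528.0591 kW
eta_BTE = (371 / 1528.0591) * 100 = 24.28%


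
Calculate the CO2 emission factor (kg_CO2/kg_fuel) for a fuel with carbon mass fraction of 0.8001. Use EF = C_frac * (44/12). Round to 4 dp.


EF = C_frac * (M_CO2 / M_C)
EF = 0.8001 * (44/12)
EF = 0.8001 * 3.666667 = 2.9337 kg_CO2/kg_fuel


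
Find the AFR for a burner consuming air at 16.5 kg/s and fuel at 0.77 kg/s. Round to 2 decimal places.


AFR = m_air / m_fuel
AFR = 16.5 / 0.77 = 21.43


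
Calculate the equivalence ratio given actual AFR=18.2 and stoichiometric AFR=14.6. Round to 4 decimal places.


phi = AFR_stoich / AFR_actual
phi = 14.6 / 18.2 = 0.8022


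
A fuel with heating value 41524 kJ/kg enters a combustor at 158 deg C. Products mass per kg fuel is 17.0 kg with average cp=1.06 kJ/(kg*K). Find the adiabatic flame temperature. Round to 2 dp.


T_ad = T_in + Hc / (m_p * cp)
Denominator = 17.0 * 1.06 = 18.0200
Temperature rise = 41524 / 18.0200 = 2304.33 K
T_ad = 158 + 2304.33 = 2462.33 deg C


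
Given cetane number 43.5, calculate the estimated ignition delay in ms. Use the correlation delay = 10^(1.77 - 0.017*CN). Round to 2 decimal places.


delay = 10^(1.77 - 0.017*CN)
Exponent = 1.77 - 0.017*43.5 = 1.0305
delay = 10^1.0305 = 10.73 ms


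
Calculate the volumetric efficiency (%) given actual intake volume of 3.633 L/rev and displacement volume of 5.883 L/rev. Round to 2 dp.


eta_v = (V_actual / V_disp) * 100
Ratio = 3.633 / 5.883 = 0.6175
eta_v = 0.6175 * 100 = 61.75%


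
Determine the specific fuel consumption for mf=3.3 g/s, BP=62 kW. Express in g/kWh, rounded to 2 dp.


SFC = (mf / BP) * 3600
Rate = 3.3 / 62 = 0.053226 g/(s*kW)
SFC = 0.053226 * 3600 = 191.61 g/kWh


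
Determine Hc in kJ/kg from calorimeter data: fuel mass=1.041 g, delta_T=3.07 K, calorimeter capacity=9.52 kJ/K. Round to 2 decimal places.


Hc = C_cal * delta_T / m_fuel
Q_released = 9.52 * 3.07 = 29.2264 kJ
m_fuel = 1.041 g = 1.041/1000 kg = 0.001041 kg
Hc = 29.2264 / 0.001041 = 28075.31 kJ/kg


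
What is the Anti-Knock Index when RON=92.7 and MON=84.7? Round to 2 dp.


AKI = (RON + MON) / 2
AKI = (92.7 + 84.7) / 2
AKI = 177.4 / 2 = 88.70


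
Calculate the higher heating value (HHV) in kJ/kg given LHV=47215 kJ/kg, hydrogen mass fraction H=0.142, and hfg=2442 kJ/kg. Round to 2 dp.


HHV = LHV + hfg * 9 * H
Water addition = 2442 * 9 * 0.142 = 3120.876 kJ/kg
HHV = 47215 + 3120.876 = 50335.88 kJ/kg
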